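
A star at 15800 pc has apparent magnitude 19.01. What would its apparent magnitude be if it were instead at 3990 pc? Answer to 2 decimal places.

m ≈ 16.02

Flux ∝ 1/d², so Δm = 5 log₁₀(d₂/d₁) = 5 log₁₀(3990/15800) = -2.988
m₂ = m₁ + Δm = 19.01 + (-2.988) = 16.022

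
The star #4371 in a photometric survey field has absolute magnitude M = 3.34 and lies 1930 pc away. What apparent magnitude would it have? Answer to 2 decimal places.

m = M + 5 log₁₀ d − 5 = 3.34 + 5·3.2856 − 5 = 14.768

m ≈ 14.77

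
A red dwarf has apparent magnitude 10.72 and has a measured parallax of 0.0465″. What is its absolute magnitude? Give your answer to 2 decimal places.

M ≈ 9.06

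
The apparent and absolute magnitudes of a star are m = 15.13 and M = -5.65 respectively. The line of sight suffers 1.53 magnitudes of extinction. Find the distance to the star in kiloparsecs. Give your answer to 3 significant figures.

d ≈ 70.8 kpc

m − M = 5 log₁₀(d/10 pc) + A  ⇒  15.13 − (-5.65) − 1.53 = 5 log₁₀(d/10)
19.250 = 5 log₁₀(d/10)
log₁₀ d = (m − M − A)/5 + 1 = 4.8500
d = 10^4.8500 = 70790 pc
= 70.79 kpc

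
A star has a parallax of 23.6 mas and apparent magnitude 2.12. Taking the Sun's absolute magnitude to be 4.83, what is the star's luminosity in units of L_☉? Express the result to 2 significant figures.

L/L_☉ ≈ 220

d = 1/p = 1000/23.6 mas = 42.37 pc
M = m − 5 log₁₀ d + 5 = 2.12 − 5·1.6271 + 5 = -1.015
M − M_☉ = -1.015 − 4.83 = -5.845
L/L_☉ = 10^(−0.4 × -5.845) = 217.9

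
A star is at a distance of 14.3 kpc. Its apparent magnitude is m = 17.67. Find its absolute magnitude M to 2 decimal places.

d = 14.3 kpc = 14300 pc
5 log₁₀(d/10 pc) = 5 log₁₀(14300) − 5 = 15.777
M = m − 5 log₁₀(d/10) = 17.67 − 15.777 = 1.893

M ≈ 1.89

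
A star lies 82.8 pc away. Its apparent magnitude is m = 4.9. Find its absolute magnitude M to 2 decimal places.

M ≈ 0.31

5 log₁₀(d/10 pc) = 5 log₁₀(82.80) − 5 = 4.590
M = m − 5 log₁₀(d/10) = 4.9 − 4.590 = 0.310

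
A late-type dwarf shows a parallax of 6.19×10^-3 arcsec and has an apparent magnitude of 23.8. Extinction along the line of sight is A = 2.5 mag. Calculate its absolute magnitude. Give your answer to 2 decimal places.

M ≈ 15.26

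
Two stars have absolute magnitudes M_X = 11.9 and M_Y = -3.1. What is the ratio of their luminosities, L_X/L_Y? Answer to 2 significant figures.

ΔM = M_X − M_Y = 15.0
L_X/L_Y = 10^(−0.4 ΔM) = 10^-6.000 = 1.000×10^-6

L_X/L_Y ≈ 1.0×10^-6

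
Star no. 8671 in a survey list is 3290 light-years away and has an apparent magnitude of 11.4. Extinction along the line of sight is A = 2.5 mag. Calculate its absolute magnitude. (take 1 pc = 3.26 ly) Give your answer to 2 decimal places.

M ≈ -1.12

d = 3290 ly / 3.26 = 1009 pc
5 log₁₀(d/10 pc) = 5 log₁₀(1009) − 5 = 10.020
M = m − 5 log₁₀(d/10) − A = 11.4 − 10.020 − 2.5 = -1.120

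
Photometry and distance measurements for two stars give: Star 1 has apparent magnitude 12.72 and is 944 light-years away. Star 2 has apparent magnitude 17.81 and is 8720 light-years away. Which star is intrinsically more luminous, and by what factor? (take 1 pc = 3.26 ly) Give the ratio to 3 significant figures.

Star 1: d = 944 ly / 3.26 = 289.6 pc
Star 1: M = m − 5 log₁₀ d + 5 = 12.72 − 5·2.4618 + 5 = 5.411
Star 2: d = 8720 ly / 3.26 = 2675 pc
Star 2: M = m − 5 log₁₀ d + 5 = 17.81 − 5·3.4273 + 5 = 5.674
ΔM = M_1 − M_2 = 5.411 − (5.674) = -0.262; smaller M is more luminous → Star 1.
L ratio = 10^(0.4 |ΔM|) = 10^0.105 = 1.273

Star 1 is more luminous, by a factor of 1.27.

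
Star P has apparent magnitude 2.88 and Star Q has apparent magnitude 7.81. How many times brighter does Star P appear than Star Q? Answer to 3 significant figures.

93.8

Magnitude difference = -4.93
Flux ratio = 10^(−0.4 Δm) = 10^(−0.4 × -4.93) = 10^1.972 = 93.76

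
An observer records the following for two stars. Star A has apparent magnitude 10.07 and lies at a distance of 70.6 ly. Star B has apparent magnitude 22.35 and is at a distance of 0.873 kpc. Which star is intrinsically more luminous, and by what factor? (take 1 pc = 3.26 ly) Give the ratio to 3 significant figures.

Star A is more luminous, by a factor of 50.3.

Star A: d = 70.6 ly / 3.26 = 21.66 pc
Star A: M = m − 5 log₁₀ d + 5 = 10.07 − 5·1.3356 + 5 = 8.392
Star B: d = 0.873 kpc = 873.0 pc
Star B: M = m − 5 log₁₀ d + 5 = 22.35 − 5·2.9410 + 5 = 12.645
ΔM = M_A − M_B = 8.392 − (12.645) = -4.253; smaller M is more luminous → Star A.
L ratio = 10^(0.4 |ΔM|) = 10^1.701 = 50.25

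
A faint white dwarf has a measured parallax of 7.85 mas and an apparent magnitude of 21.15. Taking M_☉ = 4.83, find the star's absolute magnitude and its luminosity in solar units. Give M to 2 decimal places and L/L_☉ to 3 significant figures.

d = 1/p = 1000/7.85 mas = 127.4 pc
M = m − 5 log₁₀ d + 5 = 21.15 − 5·2.1051 + 5 = 15.624
M − M_☉ = 15.624 − 4.83 = 10.794
L/L_☉ = 10^(−0.4 × 10.794) = 4.811×10^-5

M ≈ 15.62; L/L_☉ ≈ 4.81×10^-5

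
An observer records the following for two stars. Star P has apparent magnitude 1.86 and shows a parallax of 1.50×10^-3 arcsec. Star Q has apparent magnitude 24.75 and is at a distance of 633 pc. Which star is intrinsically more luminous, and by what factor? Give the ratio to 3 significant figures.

Star P is more luminous, by a factor of 1.59×10^9.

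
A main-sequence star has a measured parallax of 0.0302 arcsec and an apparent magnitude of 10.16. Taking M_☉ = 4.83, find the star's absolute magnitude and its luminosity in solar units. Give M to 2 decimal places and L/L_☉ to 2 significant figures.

M ≈ 7.56; L/L_☉ ≈ 0.081

d = 1/p = 1/0.0302″ = 33.11 pc
M = m − 5 log₁₀ d + 5 = 10.16 − 5·1.5200 + 5 = 7.560
M − M_☉ = 7.560 − 4.83 = 2.730
L/L_☉ = 10^(−0.4 × 2.730) = 0.08091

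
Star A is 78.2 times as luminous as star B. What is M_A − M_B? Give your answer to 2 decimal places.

Pogson: ΔM = −2.5 log₁₀(ratio) = −2.5 log₁₀(78.2) = −2.5 × 1.8932 = -4.733
Star A is brighter, so it has the smaller magnitude: the difference is negative.

M_A − M_B ≈ -4.73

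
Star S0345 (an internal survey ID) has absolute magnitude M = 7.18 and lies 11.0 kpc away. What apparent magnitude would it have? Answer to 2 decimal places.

d = 11.0 kpc = 11000 pc
m = M + 5 log₁₀ d − 5 = 7.18 + 5·4.0414 − 5 = 22.387

m ≈ 22.39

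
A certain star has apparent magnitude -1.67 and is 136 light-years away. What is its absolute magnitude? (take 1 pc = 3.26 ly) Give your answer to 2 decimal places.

M ≈ -4.77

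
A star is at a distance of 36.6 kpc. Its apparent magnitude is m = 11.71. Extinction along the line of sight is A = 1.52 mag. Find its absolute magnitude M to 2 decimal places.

M ≈ -7.63

d = 36.6 kpc = 36600 pc
5 log₁₀(d/10 pc) = 5 log₁₀(36600) − 5 = 17.817
M = m − 5 log₁₀(d/10) − A = 11.71 − 17.817 − 1.52 = -7.627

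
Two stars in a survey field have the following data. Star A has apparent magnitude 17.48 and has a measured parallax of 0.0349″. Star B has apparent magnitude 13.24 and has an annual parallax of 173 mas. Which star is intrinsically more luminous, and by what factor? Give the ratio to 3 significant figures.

Star A: d = 1/p = 1/0.0349″ = 28.65 pc
Star A: M = m − 5 log₁₀ d + 5 = 17.48 − 5·1.4572 + 5 = 15.194
Star B: p = 173 mas = 0.173″ → d = 1/p = 5.780 pc
Star B: M = m − 5 log₁₀ d + 5 = 13.24 − 5·0.7620 + 5 = 14.430
ΔM = M_A − M_B = 15.194 − (14.430) = 0.764; smaller M is more luminous → Star B.
L ratio = 10^(0.4 |ΔM|) = 10^0.306 = 2.021

Star B is more luminous, by a factor of 2.02.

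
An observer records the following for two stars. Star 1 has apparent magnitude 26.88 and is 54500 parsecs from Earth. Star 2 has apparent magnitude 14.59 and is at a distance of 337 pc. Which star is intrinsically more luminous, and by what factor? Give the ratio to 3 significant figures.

Star 2 is more luminous, by a factor of 3.15.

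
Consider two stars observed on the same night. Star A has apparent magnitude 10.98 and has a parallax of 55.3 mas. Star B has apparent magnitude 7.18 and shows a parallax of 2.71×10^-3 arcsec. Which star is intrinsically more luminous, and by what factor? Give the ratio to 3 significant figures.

Star B is more luminous, by a factor of 13800.

Star A: p = 55.3 mas = 0.0553″ → d = 1/p = 18.08 pc
Star A: M = m − 5 log₁₀ d + 5 = 10.98 − 5·1.2573 + 5 = 9.694
Star B: d = 1/p = 1/2.71×10^-3″ = 369.0 pc
Star B: M = m − 5 log₁₀ d + 5 = 7.18 − 5·2.5670 + 5 = -0.655
ΔM = M_A − M_B = 9.694 − (-0.655) = 10.349; smaller M is more luminous → Star B.
L ratio = 10^(0.4 |ΔM|) = 10^4.140 = 13790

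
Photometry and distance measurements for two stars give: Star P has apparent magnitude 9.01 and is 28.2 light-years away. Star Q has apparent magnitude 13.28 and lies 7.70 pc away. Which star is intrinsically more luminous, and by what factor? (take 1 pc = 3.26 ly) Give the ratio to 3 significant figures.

Star P is more luminous, by a factor of 64.4.

Star P: d = 28.2 ly / 3.26 = 8.650 pc
Star P: M = m − 5 log₁₀ d + 5 = 9.01 − 5·0.9370 + 5 = 9.325
Star Q: M = m − 5 log₁₀ d + 5 = 13.28 − 5·0.8865 + 5 = 13.848
ΔM = M_P − M_Q = 9.325 − (13.848) = -4.523; smaller M is more luminous → Star P.
L ratio = 10^(0.4 |ΔM|) = 10^1.809 = 64.43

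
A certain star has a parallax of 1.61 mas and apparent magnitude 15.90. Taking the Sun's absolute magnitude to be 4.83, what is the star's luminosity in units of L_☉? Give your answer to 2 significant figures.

L/L_☉ ≈ 0.14

d = 1/p = 1000/1.61 mas = 621.1 pc
M = m − 5 log₁₀ d + 5 = 15.90 − 5·2.7932 + 5 = 6.934
M − M_☉ = 6.934 − 4.83 = 2.104
L/L_☉ = 10^(−0.4 × 2.104) = 0.1440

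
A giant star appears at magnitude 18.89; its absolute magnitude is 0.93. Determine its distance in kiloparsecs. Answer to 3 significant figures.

μ = m − M = 17.960
m − M = 5 log₁₀ d − 5
log₁₀ d = (m − M)/5 + 1 = 4.5920
d = 10^4.5920 = 39080 pc
= 39.08 kpc

d ≈ 39.1 kpc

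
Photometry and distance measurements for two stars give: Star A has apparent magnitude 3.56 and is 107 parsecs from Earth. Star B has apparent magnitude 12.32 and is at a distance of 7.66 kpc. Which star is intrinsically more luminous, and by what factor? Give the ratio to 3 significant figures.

Star A: M = m − 5 log₁₀ d + 5 = 3.56 − 5·2.0294 + 5 = -1.587
Star B: d = 7.66 kpc = 7660 pc
Star B: M = m − 5 log₁₀ d + 5 = 12.32 − 5·3.8842 + 5 = -2.101
ΔM = M_A − M_B = -1.587 − (-2.101) = 0.514; smaller M is more luminous → Star B.
L ratio = 10^(0.4 |ΔM|) = 10^0.206 = 1.606

Star B is more luminous, by a factor of 1.61.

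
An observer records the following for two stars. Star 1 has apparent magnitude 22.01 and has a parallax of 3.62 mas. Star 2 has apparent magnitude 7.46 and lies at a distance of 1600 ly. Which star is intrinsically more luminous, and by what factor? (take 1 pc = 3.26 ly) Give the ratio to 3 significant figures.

Star 2 is more luminous, by a factor of 2.09×10^6.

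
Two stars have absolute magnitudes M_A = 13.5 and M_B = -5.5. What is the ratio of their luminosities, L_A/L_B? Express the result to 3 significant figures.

ΔM = M_A − M_B = 19.0
L_A/L_B = 10^(−0.4 ΔM) = 10^-7.600 = 2.512×10^-8

L_A/L_B ≈ 2.51×10^-8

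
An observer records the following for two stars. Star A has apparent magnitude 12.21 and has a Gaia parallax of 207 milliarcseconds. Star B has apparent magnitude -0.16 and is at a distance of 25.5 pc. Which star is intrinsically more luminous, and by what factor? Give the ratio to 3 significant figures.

Star A: p = 207 mas = 0.207″ → d = 1/p = 4.831 pc
Star A: M = m − 5 log₁₀ d + 5 = 12.21 − 5·0.6840 + 5 = 13.790
Star B: M = m − 5 log₁₀ d + 5 = -0.16 − 5·1.4065 + 5 = -2.193
ΔM = M_A − M_B = 13.790 − (-2.193) = 15.983; smaller M is more luminous → Star B.
L ratio = 10^(0.4 |ΔM|) = 10^6.393 = 2.472×10^6

Star B is more luminous, by a factor of 2.47×10^6.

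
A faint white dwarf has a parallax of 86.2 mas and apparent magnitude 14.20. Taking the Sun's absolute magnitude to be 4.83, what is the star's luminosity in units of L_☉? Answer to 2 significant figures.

d = 1/p = 1000/86.2 mas = 11.60 pc
M = m − 5 log₁₀ d + 5 = 14.20 − 5·1.0645 + 5 = 13.878
M − M_☉ = 13.878 − 4.83 = 9.048
L/L_☉ = 10^(−0.4 × 9.048) = 2.404×10^-4

L/L_☉ ≈ 2.4×10^-4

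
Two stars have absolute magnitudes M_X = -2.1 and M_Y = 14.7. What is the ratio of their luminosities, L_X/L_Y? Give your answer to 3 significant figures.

L_X/L_Y ≈ 5.25×10^6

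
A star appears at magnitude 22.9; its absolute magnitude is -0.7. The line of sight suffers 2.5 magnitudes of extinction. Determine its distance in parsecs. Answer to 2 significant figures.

d ≈ 170000 pc

m − M = 5 log₁₀(d/10 pc) + A  ⇒  22.9 − (-0.7) − 2.5 = 5 log₁₀(d/10)
21.100 = 5 log₁₀(d/10)
log₁₀ d = (m − M − A)/5 + 1 = 5.2200
d = 10^5.2200 = 166000 pc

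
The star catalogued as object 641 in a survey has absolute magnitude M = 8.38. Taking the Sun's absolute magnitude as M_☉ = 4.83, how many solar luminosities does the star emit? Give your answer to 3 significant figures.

M − M_☉ = 8.38 − 4.83 = 3.550
L/L_☉ = 10^(−0.4 (M − M_☉)) = 10^-1.420 = 0.03802

L/L_☉ ≈ 0.0380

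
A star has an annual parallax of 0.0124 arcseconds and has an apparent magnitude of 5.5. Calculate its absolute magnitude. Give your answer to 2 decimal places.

d = 1/p = 1/0.0124″ = 80.65 pc
5 log₁₀(d/10 pc) = 5 log₁₀(80.65) − 5 = 4.533
M = m − 5 log₁₀(d/10) = 5.5 − 4.533 = 0.967

M ≈ 0.97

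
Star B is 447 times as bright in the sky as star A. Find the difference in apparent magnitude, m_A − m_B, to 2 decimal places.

m_A − m_B ≈ 6.63

Pogson: Δm = −2.5 log₁₀(ratio) = −2.5 log₁₀(447) = −2.5 × 2.6503 = -6.626
Star B is brighter so has the smaller magnitude: m_A − m_B is positive.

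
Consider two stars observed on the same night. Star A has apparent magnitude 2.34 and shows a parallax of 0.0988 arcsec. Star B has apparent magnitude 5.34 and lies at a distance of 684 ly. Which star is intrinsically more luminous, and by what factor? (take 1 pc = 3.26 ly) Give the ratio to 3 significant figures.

Star B is more luminous, by a factor of 27.1.

Star A: d = 1/p = 1/0.0988″ = 10.12 pc
Star A: M = m − 5 log₁₀ d + 5 = 2.34 − 5·1.0052 + 5 = 2.314
Star B: d = 684 ly / 3.26 = 209.8 pc
Star B: M = m − 5 log₁₀ d + 5 = 5.34 − 5·2.3218 + 5 = -1.269
ΔM = M_A − M_B = 2.314 − (-1.269) = 3.583; smaller M is more luminous → Star B.
L ratio = 10^(0.4 |ΔM|) = 10^1.433 = 27.11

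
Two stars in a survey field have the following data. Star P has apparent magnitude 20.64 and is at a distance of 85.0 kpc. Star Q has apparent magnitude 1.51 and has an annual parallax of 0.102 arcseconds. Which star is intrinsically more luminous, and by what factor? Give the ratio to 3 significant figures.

Star P is more luminous, by a factor of 1.68.

Star P: d = 85.0 kpc = 85000 pc
Star P: M = m − 5 log₁₀ d + 5 = 20.64 − 5·4.9294 + 5 = 0.993
Star Q: d = 1/p = 1/0.102″ = 9.804 pc
Star Q: M = m − 5 log₁₀ d + 5 = 1.51 − 5·0.9914 + 5 = 1.553
ΔM = M_P − M_Q = 0.993 − (1.553) = -0.560; smaller M is more luminous → Star P.
L ratio = 10^(0.4 |ΔM|) = 10^0.224 = 1.675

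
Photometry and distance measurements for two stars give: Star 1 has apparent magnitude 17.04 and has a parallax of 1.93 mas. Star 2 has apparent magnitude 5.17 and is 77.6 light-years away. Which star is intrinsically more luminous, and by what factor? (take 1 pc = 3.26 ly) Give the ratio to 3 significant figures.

Star 2 is more luminous, by a factor of 118.

Star 1: p = 1.93 mas = 1.93×10^-3″ → d = 1/p = 518.1 pc
Star 1: M = m − 5 log₁₀ d + 5 = 17.04 − 5·2.7144 + 5 = 8.468
Star 2: d = 77.6 ly / 3.26 = 23.80 pc
Star 2: M = m − 5 log₁₀ d + 5 = 5.17 − 5·1.3766 + 5 = 3.287
ΔM = M_1 − M_2 = 8.468 − (3.287) = 5.181; smaller M is more luminous → Star 2.
L ratio = 10^(0.4 |ΔM|) = 10^2.072 = 118.1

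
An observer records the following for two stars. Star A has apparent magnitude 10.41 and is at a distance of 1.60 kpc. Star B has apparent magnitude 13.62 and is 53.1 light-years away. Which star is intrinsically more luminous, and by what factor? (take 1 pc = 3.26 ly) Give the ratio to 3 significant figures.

Star A is more luminous, by a factor of 186000.

Star A: d = 1.60 kpc = 1600 pc
Star A: M = m − 5 log₁₀ d + 5 = 10.41 − 5·3.2041 + 5 = -0.611
Star B: d = 53.1 ly / 3.26 = 16.29 pc
Star B: M = m − 5 log₁₀ d + 5 = 13.62 − 5·1.2119 + 5 = 12.561
ΔM = M_A − M_B = -0.611 − (12.561) = -13.171; smaller M is more luminous → Star A.
L ratio = 10^(0.4 |ΔM|) = 10^5.268 = 185600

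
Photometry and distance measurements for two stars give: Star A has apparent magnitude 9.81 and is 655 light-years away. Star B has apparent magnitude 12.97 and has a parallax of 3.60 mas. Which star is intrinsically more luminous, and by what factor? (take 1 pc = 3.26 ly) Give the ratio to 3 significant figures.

Star A is more luminous, by a factor of 9.61.

Star A: d = 655 ly / 3.26 = 200.9 pc
Star A: M = m − 5 log₁₀ d + 5 = 9.81 − 5·2.3030 + 5 = 3.295
Star B: p = 3.60 mas = 3.60×10^-3″ → d = 1/p = 277.8 pc
Star B: M = m − 5 log₁₀ d + 5 = 12.97 − 5·2.4437 + 5 = 5.752
ΔM = M_A − M_B = 3.295 − (5.752) = -2.457; smaller M is more luminous → Star A.
L ratio = 10^(0.4 |ΔM|) = 10^0.983 = 9.608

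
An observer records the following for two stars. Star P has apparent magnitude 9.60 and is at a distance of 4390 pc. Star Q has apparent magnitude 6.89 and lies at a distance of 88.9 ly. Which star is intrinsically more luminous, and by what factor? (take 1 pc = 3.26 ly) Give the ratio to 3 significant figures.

Star P: M = m − 5 log₁₀ d + 5 = 9.60 − 5·3.6425 + 5 = -3.612
Star Q: d = 88.9 ly / 3.26 = 27.27 pc
Star Q: M = m − 5 log₁₀ d + 5 = 6.89 − 5·1.4357 + 5 = 4.712
ΔM = M_P − M_Q = -3.612 − (4.712) = -8.324; smaller M is more luminous → Star P.
L ratio = 10^(0.4 |ΔM|) = 10^3.330 = 2136

Star P is more luminous, by a factor of 2140.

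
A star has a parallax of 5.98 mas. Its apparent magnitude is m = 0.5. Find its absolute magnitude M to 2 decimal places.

M ≈ -5.62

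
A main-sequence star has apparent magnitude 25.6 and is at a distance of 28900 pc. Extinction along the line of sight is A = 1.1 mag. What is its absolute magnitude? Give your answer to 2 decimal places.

5 log₁₀(d/10 pc) = 5 log₁₀(28900) − 5 = 17.304
M = m − 5 log₁₀(d/10) − A = 25.6 − 17.304 − 1.1 = 7.196

M ≈ 7.20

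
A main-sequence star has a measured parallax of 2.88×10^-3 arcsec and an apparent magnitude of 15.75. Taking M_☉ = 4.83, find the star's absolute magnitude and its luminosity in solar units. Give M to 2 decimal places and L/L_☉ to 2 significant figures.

d = 1/p = 1/2.88×10^-3″ = 347.2 pc
M = m − 5 log₁₀ d + 5 = 15.75 − 5·2.5406 + 5 = 8.047
M − M_☉ = 8.047 − 4.83 = 3.217
L/L_☉ = 10^(−0.4 × 3.217) = 0.05167

M ≈ 8.05; L/L_☉ ≈ 0.052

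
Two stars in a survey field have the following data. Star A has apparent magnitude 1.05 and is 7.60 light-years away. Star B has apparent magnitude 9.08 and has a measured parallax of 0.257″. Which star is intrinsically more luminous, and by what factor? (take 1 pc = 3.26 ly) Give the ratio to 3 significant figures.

Star A is more luminous, by a factor of 585.

Star A: d = 7.60 ly / 3.26 = 2.331 pc
Star A: M = m − 5 log₁₀ d + 5 = 1.05 − 5·0.3676 + 5 = 4.212
Star B: d = 1/p = 1/0.257″ = 3.891 pc
Star B: M = m − 5 log₁₀ d + 5 = 9.08 − 5·0.5901 + 5 = 11.130
ΔM = M_A − M_B = 4.212 − (11.130) = -6.918; smaller M is more luminous → Star A.
L ratio = 10^(0.4 |ΔM|) = 10^2.767 = 584.9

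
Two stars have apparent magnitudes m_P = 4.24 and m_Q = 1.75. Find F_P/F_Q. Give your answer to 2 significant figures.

F_P/F_Q ≈ 0.10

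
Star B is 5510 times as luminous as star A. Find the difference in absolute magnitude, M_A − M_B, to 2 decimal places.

Pogson: ΔM = −2.5 log₁₀(ratio) = −2.5 log₁₀(5510) = −2.5 × 3.7412 = -9.353
Star B is brighter so has the smaller magnitude: M_A − M_B is positive.

M_A − M_B ≈ 9.35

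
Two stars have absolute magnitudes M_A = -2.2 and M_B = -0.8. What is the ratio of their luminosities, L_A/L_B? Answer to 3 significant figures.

L_A/L_B ≈ 3.63

ΔM = M_A − M_B = -1.4
L_A/L_B = 10^(−0.4 ΔM) = 10^0.560 = 3.631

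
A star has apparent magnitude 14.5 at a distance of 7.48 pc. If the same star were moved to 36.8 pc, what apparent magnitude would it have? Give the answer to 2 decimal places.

m ≈ 17.96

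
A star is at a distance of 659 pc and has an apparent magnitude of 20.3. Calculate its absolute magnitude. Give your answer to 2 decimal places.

M ≈ 11.21

5 log₁₀(d/10 pc) = 5 log₁₀(659.0) − 5 = 9.094
M = m − 5 log₁₀(d/10) = 20.3 − 9.094 = 11.206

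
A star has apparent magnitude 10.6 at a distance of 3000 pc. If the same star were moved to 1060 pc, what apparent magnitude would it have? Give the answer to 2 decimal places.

Flux ∝ 1/d², so Δm = 5 log₁₀(d₂/d₁) = 5 log₁₀(1060/3000) = -2.259
m₂ = m₁ + Δm = 10.6 + (-2.259) = 8.341

m ≈ 8.34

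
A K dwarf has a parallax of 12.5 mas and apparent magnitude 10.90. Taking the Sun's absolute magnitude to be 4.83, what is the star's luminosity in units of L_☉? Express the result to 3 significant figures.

L/L_☉ ≈ 0.239

d = 1/p = 1000/12.5 mas = 80.00 pc
M = m − 5 log₁₀ d + 5 = 10.90 − 5·1.9031 + 5 = 6.385
M − M_☉ = 6.385 − 4.83 = 1.555
L/L_☉ = 10^(−0.4 × 1.555) = 0.2389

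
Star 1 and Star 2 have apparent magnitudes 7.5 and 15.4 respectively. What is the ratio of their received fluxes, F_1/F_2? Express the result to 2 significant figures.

Magnitude difference = -7.9
Flux ratio = 10^(−0.4 Δm) = 10^(−0.4 × -7.9) = 10^3.160 = 1445

F_1/F_2 ≈ 1400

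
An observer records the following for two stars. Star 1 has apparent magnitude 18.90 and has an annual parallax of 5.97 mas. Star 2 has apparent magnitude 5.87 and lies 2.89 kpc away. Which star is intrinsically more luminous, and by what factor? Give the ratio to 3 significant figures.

Star 1: p = 5.97 mas = 5.97×10^-3″ → d = 1/p = 167.5 pc
Star 1: M = m − 5 log₁₀ d + 5 = 18.90 − 5·2.2240 + 5 = 12.780
Star 2: d = 2.89 kpc = 2890 pc
Star 2: M = m − 5 log₁₀ d + 5 = 5.87 − 5·3.4609 + 5 = -6.434
ΔM = M_1 − M_2 = 12.780 − (-6.434) = 19.214; smaller M is more luminous → Star 2.
L ratio = 10^(0.4 |ΔM|) = 10^7.686 = 4.850×10^7

Star 2 is more luminous, by a factor of 4.85×10^7.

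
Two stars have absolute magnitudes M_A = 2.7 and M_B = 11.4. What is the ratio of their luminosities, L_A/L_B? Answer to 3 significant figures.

ΔM = M_A − M_B = -8.7
L_A/L_B = 10^(−0.4 ΔM) = 10^3.480 = 3020

L_A/L_B ≈ 3020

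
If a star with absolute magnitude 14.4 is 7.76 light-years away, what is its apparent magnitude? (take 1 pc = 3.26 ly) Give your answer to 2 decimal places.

m ≈ 11.28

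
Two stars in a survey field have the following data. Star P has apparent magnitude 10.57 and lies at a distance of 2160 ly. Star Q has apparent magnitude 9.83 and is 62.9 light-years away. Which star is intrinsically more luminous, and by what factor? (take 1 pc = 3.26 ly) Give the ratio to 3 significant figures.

Star P: d = 2160 ly / 3.26 = 662.6 pc
Star P: M = m − 5 log₁₀ d + 5 = 10.57 − 5·2.8212 + 5 = 1.464
Star Q: d = 62.9 ly / 3.26 = 19.29 pc
Star Q: M = m − 5 log₁₀ d + 5 = 9.83 − 5·1.2854 + 5 = 8.403
ΔM = M_P − M_Q = 1.464 − (8.403) = -6.939; smaller M is more luminous → Star P.
L ratio = 10^(0.4 |ΔM|) = 10^2.776 = 596.5

Star P is more luminous, by a factor of 596.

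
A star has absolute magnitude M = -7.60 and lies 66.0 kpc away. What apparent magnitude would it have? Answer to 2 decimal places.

d = 66.0 kpc = 66000 pc
m = M + 5 log₁₀ d − 5 = -7.60 + 5·4.8195 − 5 = 11.498

m ≈ 11.50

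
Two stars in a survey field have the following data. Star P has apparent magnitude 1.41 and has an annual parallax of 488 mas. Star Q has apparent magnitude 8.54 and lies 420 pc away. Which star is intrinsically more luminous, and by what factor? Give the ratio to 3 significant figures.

Star Q is more luminous, by a factor of 59.1.

Star P: p = 488 mas = 0.488″ → d = 1/p = 2.049 pc
Star P: M = m − 5 log₁₀ d + 5 = 1.41 − 5·0.3116 + 5 = 4.852
Star Q: M = m − 5 log₁₀ d + 5 = 8.54 − 5·2.6232 + 5 = 0.424
ΔM = M_P − M_Q = 4.852 − (0.424) = 4.428; smaller M is more luminous → Star Q.
L ratio = 10^(0.4 |ΔM|) = 10^1.771 = 59.07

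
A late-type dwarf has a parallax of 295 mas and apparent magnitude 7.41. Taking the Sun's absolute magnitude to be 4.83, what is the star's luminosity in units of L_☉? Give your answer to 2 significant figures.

L/L_☉ ≈ 0.011

d = 1/p = 1000/295 mas = 3.390 pc
M = m − 5 log₁₀ d + 5 = 7.41 − 5·0.5302 + 5 = 9.759
M − M_☉ = 9.759 − 4.83 = 4.929
L/L_☉ = 10^(−0.4 × 4.929) = 0.01067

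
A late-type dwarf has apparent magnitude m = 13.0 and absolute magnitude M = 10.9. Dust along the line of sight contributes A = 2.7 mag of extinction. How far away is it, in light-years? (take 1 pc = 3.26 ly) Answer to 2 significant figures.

m − M = 5 log₁₀(d/10 pc) + A  ⇒  13.0 − (10.9) − 2.7 = 5 log₁₀(d/10)
-0.600 = 5 log₁₀(d/10)
log₁₀ d = (m − M − A)/5 + 1 = 0.8800
d = 10^0.8800 = 7.586 pc
= 24.73 ly

d ≈ 25 ly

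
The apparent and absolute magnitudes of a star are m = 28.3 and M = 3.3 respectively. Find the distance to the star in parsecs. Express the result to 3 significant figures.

μ = m − M = 25.000
m − M = 5 log₁₀ d − 5
log₁₀ d = (m − M)/5 + 1 = 6.0000
d = 10^6.0000 = 1.000×10^6 pc

d ≈ 1.00×10^6 pc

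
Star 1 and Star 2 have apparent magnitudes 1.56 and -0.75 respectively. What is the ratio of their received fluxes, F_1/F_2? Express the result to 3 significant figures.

Δm = 1.56 − (-0.75) = 2.31
Flux ratio = 10^(−0.4 Δm) = 10^(−0.4 × 2.31) = 10^-0.924 = 0.1191

F_1/F_2 ≈ 0.119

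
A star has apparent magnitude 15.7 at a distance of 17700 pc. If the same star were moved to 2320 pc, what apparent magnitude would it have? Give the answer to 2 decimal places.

Flux ∝ 1/d², so Δm = 5 log₁₀(d₂/d₁) = 5 log₁₀(2320/17700) = -4.412
m₂ = m₁ + Δm = 15.7 + (-4.412) = 11.288

m ≈ 11.29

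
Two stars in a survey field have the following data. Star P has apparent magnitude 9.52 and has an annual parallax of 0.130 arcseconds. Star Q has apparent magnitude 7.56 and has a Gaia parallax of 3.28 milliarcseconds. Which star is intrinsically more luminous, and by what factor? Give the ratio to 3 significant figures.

Star P: d = 1/p = 1/0.130″ = 7.692 pc
Star P: M = m − 5 log₁₀ d + 5 = 9.52 − 5·0.8861 + 5 = 10.090
Star Q: p = 3.28 mas = 3.28×10^-3″ → d = 1/p = 304.9 pc
Star Q: M = m − 5 log₁₀ d + 5 = 7.56 − 5·2.4841 + 5 = 0.139
ΔM = M_P − M_Q = 10.090 − (0.139) = 9.950; smaller M is more luminous → Star Q.
L ratio = 10^(0.4 |ΔM|) = 10^3.980 = 9553

Star Q is more luminous, by a factor of 9550.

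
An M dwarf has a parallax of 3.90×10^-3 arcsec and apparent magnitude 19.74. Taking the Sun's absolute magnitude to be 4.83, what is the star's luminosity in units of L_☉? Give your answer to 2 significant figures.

d = 1/p = 1/3.90×10^-3″ = 256.4 pc
M = m − 5 log₁₀ d + 5 = 19.74 − 5·2.4089 + 5 = 12.695
M − M_☉ = 12.695 − 4.83 = 7.865
L/L_☉ = 10^(−0.4 × 7.865) = 7.143×10^-4

L/L_☉ ≈ 7.1×10^-4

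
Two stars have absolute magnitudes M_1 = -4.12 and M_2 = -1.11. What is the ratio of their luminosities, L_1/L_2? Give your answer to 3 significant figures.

ΔM = M_1 − M_2 = -3.01
L_1/L_2 = 10^(−0.4 ΔM) = 10^1.204 = 16.00

L_1/L_2 ≈ 16.0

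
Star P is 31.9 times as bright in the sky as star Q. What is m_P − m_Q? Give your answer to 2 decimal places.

m_P − m_Q ≈ -3.76

Pogson: Δm = −2.5 log₁₀(ratio) = −2.5 log₁₀(31.9) = −2.5 × 1.5038 = -3.759
Star P is brighter, so it has the smaller magnitude: the difference is negative.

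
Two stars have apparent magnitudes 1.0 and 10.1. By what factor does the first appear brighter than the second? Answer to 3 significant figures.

Magnitude difference = -9.1
Flux ratio = 10^(−0.4 Δm) = 10^(−0.4 × -9.1) = 10^3.640 = 4365

4370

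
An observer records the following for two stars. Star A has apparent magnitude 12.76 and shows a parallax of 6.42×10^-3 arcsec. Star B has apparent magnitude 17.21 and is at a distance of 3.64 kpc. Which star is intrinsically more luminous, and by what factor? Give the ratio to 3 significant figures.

Star A: d = 1/p = 1/6.42×10^-3″ = 155.8 pc
Star A: M = m − 5 log₁₀ d + 5 = 12.76 − 5·2.1925 + 5 = 6.798
Star B: d = 3.64 kpc = 3640 pc
Star B: M = m − 5 log₁₀ d + 5 = 17.21 − 5·3.5611 + 5 = 4.404
ΔM = M_A − M_B = 6.798 − (4.404) = 2.393; smaller M is more luminous → Star B.
L ratio = 10^(0.4 |ΔM|) = 10^0.957 = 9.063

Star B is more luminous, by a factor of 9.06.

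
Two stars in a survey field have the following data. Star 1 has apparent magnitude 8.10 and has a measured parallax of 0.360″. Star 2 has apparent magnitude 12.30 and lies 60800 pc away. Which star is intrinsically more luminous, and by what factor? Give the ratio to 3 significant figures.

Star 2 is more luminous, by a factor of 1.00×10^7.

Star 1: d = 1/p = 1/0.360″ = 2.778 pc
Star 1: M = m − 5 log₁₀ d + 5 = 8.10 − 5·0.4437 + 5 = 10.882
Star 2: M = m − 5 log₁₀ d + 5 = 12.30 − 5·4.7839 + 5 = -6.620
ΔM = M_1 − M_2 = 10.882 − (-6.620) = 17.501; smaller M is more luminous → Star 2.
L ratio = 10^(0.4 |ΔM|) = 10^7.000 = 1.001×10^7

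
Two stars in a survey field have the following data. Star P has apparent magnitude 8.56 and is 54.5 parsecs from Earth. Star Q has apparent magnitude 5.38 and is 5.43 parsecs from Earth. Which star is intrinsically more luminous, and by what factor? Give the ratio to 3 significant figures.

Star P: M = m − 5 log₁₀ d + 5 = 8.56 − 5·1.7364 + 5 = 4.878
Star Q: M = m − 5 log₁₀ d + 5 = 5.38 − 5·0.7348 + 5 = 6.706
ΔM = M_P − M_Q = 4.878 − (6.706) = -1.828; smaller M is more luminous → Star P.
L ratio = 10^(0.4 |ΔM|) = 10^0.731 = 5.385

Star P is more luminous, by a factor of 5.39.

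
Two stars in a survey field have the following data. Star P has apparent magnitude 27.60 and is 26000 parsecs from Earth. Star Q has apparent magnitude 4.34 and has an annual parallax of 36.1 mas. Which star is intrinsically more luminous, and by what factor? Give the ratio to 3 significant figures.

Star P: M = m − 5 log₁₀ d + 5 = 27.60 − 5·4.4150 + 5 = 10.525
Star Q: p = 36.1 mas = 0.0361″ → d = 1/p = 27.70 pc
Star Q: M = m − 5 log₁₀ d + 5 = 4.34 − 5·1.4425 + 5 = 2.128
ΔM = M_P − M_Q = 10.525 − (2.128) = 8.398; smaller M is more luminous → Star Q.
L ratio = 10^(0.4 |ΔM|) = 10^3.359 = 2286

Star Q is more luminous, by a factor of 2290.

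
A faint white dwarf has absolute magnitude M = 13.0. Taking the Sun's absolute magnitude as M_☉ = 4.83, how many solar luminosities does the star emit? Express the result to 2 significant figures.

L/L_☉ ≈ 5.4×10^-4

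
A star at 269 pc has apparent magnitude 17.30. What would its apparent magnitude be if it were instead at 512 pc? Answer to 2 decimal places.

Flux ∝ 1/d², so Δm = 5 log₁₀(d₂/d₁) = 5 log₁₀(512/269) = 1.398
m₂ = m₁ + Δm = 17.30 + (1.398) = 18.698

m ≈ 18.70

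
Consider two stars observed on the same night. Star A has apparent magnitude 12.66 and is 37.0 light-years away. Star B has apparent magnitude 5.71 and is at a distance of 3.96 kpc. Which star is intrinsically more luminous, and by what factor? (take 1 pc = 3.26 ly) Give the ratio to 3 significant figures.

Star A: d = 37.0 ly / 3.26 = 11.35 pc
Star A: M = m − 5 log₁₀ d + 5 = 12.66 − 5·1.0550 + 5 = 12.385
Star B: d = 3.96 kpc = 3960 pc
Star B: M = m − 5 log₁₀ d + 5 = 5.71 − 5·3.5977 + 5 = -7.278
ΔM = M_A − M_B = 12.385 − (-7.278) = 19.664; smaller M is more luminous → Star B.
L ratio = 10^(0.4 |ΔM|) = 10^7.865 = 7.335×10^7

Star B is more luminous, by a factor of 7.34×10^7.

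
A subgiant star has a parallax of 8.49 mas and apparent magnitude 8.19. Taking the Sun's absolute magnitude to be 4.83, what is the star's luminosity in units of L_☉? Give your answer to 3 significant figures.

L/L_☉ ≈ 6.28

d = 1/p = 1000/8.49 mas = 117.8 pc
M = m − 5 log₁₀ d + 5 = 8.19 − 5·2.0711 + 5 = 2.835
M − M_☉ = 2.835 − 4.83 = -1.995
L/L_☉ = 10^(−0.4 × -1.995) = 6.283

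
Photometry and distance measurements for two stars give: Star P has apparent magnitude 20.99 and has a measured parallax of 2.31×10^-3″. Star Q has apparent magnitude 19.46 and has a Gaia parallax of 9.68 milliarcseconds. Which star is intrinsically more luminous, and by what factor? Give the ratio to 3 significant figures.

Star P: d = 1/p = 1/2.31×10^-3″ = 432.9 pc
Star P: M = m − 5 log₁₀ d + 5 = 20.99 − 5·2.6364 + 5 = 12.808
Star Q: p = 9.68 mas = 9.68×10^-3″ → d = 1/p = 103.3 pc
Star Q: M = m − 5 log₁₀ d + 5 = 19.46 − 5·2.0141 + 5 = 14.389
ΔM = M_P − M_Q = 12.808 − (14.389) = -1.581; smaller M is more luminous → Star P.
L ratio = 10^(0.4 |ΔM|) = 10^0.633 = 4.291

Star P is more luminous, by a factor of 4.29.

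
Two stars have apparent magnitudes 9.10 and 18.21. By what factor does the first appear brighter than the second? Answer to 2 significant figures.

Magnitude difference = -9.11
Flux ratio = 10^(−0.4 Δm) = 10^(−0.4 × -9.11) = 10^3.644 = 4406

4400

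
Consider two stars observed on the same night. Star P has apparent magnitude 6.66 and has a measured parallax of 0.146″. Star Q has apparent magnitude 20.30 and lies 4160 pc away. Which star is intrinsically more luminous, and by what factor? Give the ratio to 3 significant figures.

Star Q is more luminous, by a factor of 1.29.

Star P: d = 1/p = 1/0.146″ = 6.849 pc
Star P: M = m − 5 log₁₀ d + 5 = 6.66 − 5·0.8356 + 5 = 7.482
Star Q: M = m − 5 log₁₀ d + 5 = 20.30 − 5·3.6191 + 5 = 7.205
ΔM = M_P − M_Q = 7.482 − (7.205) = 0.277; smaller M is more luminous → Star Q.
L ratio = 10^(0.4 |ΔM|) = 10^0.111 = 1.291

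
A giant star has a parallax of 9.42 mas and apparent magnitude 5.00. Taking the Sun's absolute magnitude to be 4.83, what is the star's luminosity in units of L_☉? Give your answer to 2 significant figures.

L/L_☉ ≈ 96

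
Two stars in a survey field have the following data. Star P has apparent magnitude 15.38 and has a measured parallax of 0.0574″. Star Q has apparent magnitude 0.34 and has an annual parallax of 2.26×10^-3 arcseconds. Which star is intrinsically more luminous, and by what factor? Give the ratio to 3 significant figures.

Star P: d = 1/p = 1/0.0574″ = 17.42 pc
Star P: M = m − 5 log₁₀ d + 5 = 15.38 − 5·1.2411 + 5 = 14.175
Star Q: d = 1/p = 1/2.26×10^-3″ = 442.5 pc
Star Q: M = m − 5 log₁₀ d + 5 = 0.34 − 5·2.6459 + 5 = -7.889
ΔM = M_P − M_Q = 14.175 − (-7.889) = 22.064; smaller M is more luminous → Star Q.
L ratio = 10^(0.4 |ΔM|) = 10^8.826 = 6.693×10^8

Star Q is more luminous, by a factor of 6.69×10^8.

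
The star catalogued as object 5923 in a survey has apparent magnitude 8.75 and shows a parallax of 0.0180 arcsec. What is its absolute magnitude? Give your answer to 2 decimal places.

M ≈ 5.03

d = 1/p = 1/0.0180″ = 55.56 pc
5 log₁₀(d/10 pc) = 5 log₁₀(55.56) − 5 = 3.724
M = m − 5 log₁₀(d/10) = 8.75 − 3.724 = 5.026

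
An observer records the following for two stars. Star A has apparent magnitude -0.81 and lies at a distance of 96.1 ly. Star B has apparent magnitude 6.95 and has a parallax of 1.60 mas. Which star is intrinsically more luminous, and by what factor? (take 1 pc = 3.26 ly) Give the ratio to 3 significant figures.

Star A: d = 96.1 ly / 3.26 = 29.48 pc
Star A: M = m − 5 log₁₀ d + 5 = -0.81 − 5·1.4695 + 5 = -3.158
Star B: p = 1.60 mas = 1.60×10^-3″ → d = 1/p = 625.0 pc
Star B: M = m − 5 log₁₀ d + 5 = 6.95 − 5·2.7959 + 5 = -2.029
ΔM = M_A − M_B = -3.158 − (-2.029) = -1.128; smaller M is more luminous → Star A.
L ratio = 10^(0.4 |ΔM|) = 10^0.451 = 2.827

Star A is more luminous, by a factor of 2.83.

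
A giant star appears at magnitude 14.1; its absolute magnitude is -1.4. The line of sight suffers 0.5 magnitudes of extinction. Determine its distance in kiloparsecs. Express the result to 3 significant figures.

d ≈ 10.0 kpc

m − M = 5 log₁₀(d/10 pc) + A  ⇒  14.1 − (-1.4) − 0.5 = 5 log₁₀(d/10)
15.000 = 5 log₁₀(d/10)
log₁₀ d = (m − M − A)/5 + 1 = 4.0000
d = 10^4.0000 = 10000 pc
= 10.00 kpc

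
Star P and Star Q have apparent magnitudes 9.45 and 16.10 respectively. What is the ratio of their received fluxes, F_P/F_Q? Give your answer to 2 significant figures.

F_P/F_Q ≈ 460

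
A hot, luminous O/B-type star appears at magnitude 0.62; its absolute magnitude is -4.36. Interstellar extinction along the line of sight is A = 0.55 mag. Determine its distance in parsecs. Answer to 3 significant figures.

d ≈ 76.9 pc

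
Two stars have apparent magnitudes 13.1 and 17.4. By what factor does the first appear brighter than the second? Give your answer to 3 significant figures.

52.5

Magnitude difference = -4.3
Flux ratio = 10^(−0.4 Δm) = 10^(−0.4 × -4.3) = 10^1.720 = 52.48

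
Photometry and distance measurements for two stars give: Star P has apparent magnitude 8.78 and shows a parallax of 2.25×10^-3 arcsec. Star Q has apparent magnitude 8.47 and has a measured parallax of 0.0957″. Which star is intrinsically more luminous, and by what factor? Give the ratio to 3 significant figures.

Star P: d = 1/p = 1/2.25×10^-3″ = 444.4 pc
Star P: M = m − 5 log₁₀ d + 5 = 8.78 − 5·2.6478 + 5 = 0.541
Star Q: d = 1/p = 1/0.0957″ = 10.45 pc
Star Q: M = m − 5 log₁₀ d + 5 = 8.47 − 5·1.0191 + 5 = 8.375
ΔM = M_P − M_Q = 0.541 − (8.375) = -7.834; smaller M is more luminous → Star P.
L ratio = 10^(0.4 |ΔM|) = 10^3.133 = 1360

Star P is more luminous, by a factor of 1360.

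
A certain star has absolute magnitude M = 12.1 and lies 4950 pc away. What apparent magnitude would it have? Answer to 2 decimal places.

m = M + 5 log₁₀ d − 5 = 12.1 + 5·3.6946 − 5 = 25.573

m ≈ 25.57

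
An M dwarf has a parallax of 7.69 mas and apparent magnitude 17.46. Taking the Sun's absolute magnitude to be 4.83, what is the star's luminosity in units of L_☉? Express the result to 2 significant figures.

L/L_☉ ≈ 1.5×10^-3

d = 1/p = 1000/7.69 mas = 130.0 pc
M = m − 5 log₁₀ d + 5 = 17.46 − 5·2.1141 + 5 = 11.890
M − M_☉ = 11.890 − 4.83 = 7.060
L/L_☉ = 10^(−0.4 × 7.060) = 1.500×10^-3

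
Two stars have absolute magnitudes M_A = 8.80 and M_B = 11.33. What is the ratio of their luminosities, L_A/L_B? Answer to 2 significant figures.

L_A/L_B ≈ 10

ΔM = M_A − M_B = -2.53
L_A/L_B = 10^(−0.4 ΔM) = 10^1.012 = 10.28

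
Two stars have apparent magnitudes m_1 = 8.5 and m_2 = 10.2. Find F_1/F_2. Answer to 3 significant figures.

F_1/F_2 ≈ 4.79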